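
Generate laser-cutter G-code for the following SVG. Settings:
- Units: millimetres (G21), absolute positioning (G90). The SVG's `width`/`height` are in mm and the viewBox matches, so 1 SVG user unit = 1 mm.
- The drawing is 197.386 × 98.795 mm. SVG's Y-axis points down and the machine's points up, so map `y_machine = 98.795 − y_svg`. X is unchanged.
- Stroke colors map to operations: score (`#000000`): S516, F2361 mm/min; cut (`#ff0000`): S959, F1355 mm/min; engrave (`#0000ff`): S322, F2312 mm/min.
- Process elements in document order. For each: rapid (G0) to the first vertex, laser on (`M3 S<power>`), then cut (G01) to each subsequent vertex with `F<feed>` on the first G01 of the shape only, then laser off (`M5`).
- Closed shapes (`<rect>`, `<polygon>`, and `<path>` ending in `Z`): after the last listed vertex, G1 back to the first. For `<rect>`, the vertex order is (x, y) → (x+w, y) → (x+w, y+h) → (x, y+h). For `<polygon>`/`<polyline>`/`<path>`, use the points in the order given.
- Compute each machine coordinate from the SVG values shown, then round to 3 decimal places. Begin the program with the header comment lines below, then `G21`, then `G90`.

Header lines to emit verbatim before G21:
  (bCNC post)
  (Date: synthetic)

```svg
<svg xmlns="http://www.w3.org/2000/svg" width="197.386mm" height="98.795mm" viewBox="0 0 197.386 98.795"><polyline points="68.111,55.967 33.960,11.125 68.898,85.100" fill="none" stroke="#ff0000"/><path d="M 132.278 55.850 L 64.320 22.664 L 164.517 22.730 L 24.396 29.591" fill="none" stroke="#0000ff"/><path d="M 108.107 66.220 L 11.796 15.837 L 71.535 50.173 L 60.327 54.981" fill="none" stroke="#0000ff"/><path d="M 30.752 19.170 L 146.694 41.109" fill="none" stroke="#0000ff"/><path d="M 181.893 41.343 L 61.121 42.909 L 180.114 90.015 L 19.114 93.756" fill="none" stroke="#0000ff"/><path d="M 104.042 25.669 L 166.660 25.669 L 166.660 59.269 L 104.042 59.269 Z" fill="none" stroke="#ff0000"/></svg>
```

Since the viewBox matches the mm dimensions, user units are millimetres directly. The only transform is the Y-flip y_m = 98.795 − y_svg.

Shape 1 is a open polyline drawn with `<polyline>`. Its stroke #ff0000 means cut at S959, F1355. After flipping Y the toolpath is (68.111,42.828) → (33.960,87.670) → (68.898,13.695).

Shape 2 is a open polyline drawn with `<path>`. Its stroke #0000ff means engrave at S322, F2312. After flipping Y the toolpath is (132.278,42.945) → (64.320,76.131) → (164.517,76.065) → (24.396,69.204).

Shape 3 is a open polyline drawn with `<path>`. Its stroke #0000ff means engrave at S322, F2312. After flipping Y the toolpath is (108.107,32.575) → (11.796,82.958) → (71.535,48.622) → (60.327,43.814).

Shape 4 is a line segment drawn with `<path>`. Its stroke #0000ff means engrave at S322, F2312. After flipping Y the toolpath is (30.752,79.625) → (146.694,57.686).

Shape 5 is a open polyline drawn with `<path>`. Its stroke #0000ff means engrave at S322, F2312. After flipping Y the toolpath is (181.893,57.452) → (61.121,55.886) → (180.114,8.780) → (19.114,5.039).

Shape 6 is a rectangle drawn with `<path>`. Its stroke #ff0000 means cut at S959, F1355. After flipping Y the toolpath is (104.042,73.126) → (166.660,73.126) → (166.660,39.526) → (104.042,39.526) → (104.042,73.126), returning to the start.

(bCNC post)
(Date: synthetic)
G21
G90
G0 X68.111 Y42.828
M3 S959
G01 X33.960 Y87.670 F1355
G01 X68.898 Y13.695
M5
G0 X132.278 Y42.945
M3 S322
G01 X64.320 Y76.131 F2312
G01 X164.517 Y76.065
G01 X24.396 Y69.204
M5
G0 X108.107 Y32.575
M3 S322
G01 X11.796 Y82.958 F2312
G01 X71.535 Y48.622
G01 X60.327 Y43.814
M5
G0 X30.752 Y79.625
M3 S322
G01 X146.694 Y57.686 F2312
M5
G0 X181.893 Y57.452
M3 S322
G01 X61.121 Y55.886 F2312
G01 X180.114 Y8.780
G01 X19.114 Y5.039
M5
G0 X104.042 Y73.126
M3 S959
G01 X166.660 Y73.126 F1355
G01 X166.660 Y39.526
G01 X104.042 Y39.526
G01 X104.042 Y73.126
M5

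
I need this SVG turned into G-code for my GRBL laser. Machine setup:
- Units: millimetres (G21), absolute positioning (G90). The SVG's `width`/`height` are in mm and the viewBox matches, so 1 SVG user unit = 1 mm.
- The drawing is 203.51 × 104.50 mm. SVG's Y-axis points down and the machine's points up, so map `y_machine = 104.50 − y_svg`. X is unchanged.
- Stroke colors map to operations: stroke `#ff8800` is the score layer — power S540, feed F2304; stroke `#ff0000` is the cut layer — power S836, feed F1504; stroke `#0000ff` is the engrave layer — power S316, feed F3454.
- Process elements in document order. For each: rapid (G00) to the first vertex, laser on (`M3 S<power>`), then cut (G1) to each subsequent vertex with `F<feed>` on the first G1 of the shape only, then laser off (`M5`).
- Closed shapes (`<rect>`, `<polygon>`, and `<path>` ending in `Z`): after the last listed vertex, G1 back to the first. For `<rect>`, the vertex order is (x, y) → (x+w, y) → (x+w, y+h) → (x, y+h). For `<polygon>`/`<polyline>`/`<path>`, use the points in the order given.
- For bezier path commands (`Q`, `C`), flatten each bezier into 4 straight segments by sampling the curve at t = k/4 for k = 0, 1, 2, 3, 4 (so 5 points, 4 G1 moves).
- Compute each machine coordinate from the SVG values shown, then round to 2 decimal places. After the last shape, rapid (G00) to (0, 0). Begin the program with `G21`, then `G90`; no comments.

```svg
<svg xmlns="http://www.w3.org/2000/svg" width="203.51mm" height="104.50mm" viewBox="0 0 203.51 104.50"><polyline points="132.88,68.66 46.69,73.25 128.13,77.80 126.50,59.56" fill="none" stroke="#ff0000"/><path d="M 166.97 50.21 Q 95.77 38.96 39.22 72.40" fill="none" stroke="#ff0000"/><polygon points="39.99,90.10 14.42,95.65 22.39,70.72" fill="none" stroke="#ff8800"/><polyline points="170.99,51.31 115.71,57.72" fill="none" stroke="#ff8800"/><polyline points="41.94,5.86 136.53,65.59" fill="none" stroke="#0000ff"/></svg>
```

viewBox `0 0 203.51 104.50` with mm width/height → 1 unit = 1 mm. Flip: y_m = 104.50 − y_svg.

**Shape 1** — `<polyline>` open polyline, stroke `#ff0000` → cut (S836, F1504). Machine vertices: (132.88,35.84) → (46.69,31.25) → (128.13,26.70) → (126.50,44.94). Open path.

**Shape 2** — `<path>` quadratic bezier, stroke `#ff0000` → cut (S836, F1504). Control points (SVG): P0=(166.97,50.21), P1=(95.77,38.96), P2=(39.22,72.40); sampled at t=k/4. Machine vertices: (166.97,54.29) → (132.29,57.12) → (99.43,54.37) → (68.41,46.03) → (39.22,32.10). Open path.

**Shape 3** — `<polygon>` regular polygon, stroke `#ff8800` → score (S540, F2304). Machine vertices: (39.99,14.40) → (14.42,8.85) → (22.39,33.78) → (39.99,14.40). Closed: final G1 returns to the first vertex.

**Shape 4** — `<polyline>` line segment, stroke `#ff8800` → score (S540, F2304). Machine vertices: (170.99,53.19) → (115.71,46.78). Open path.

**Shape 5** — `<polyline>` line segment, stroke `#0000ff` → engrave (S316, F3454). Machine vertices: (41.94,98.64) → (136.53,38.91). Open path.

G21
G90
G00 X132.88 Y35.84
M3 S836
G1 X46.69 Y31.25 F1504
G1 X128.13 Y26.70
G1 X126.50 Y44.94
M5
G00 X166.97 Y54.29
M3 S836
G1 X132.29 Y57.12 F1504
G1 X99.43 Y54.37
G1 X68.41 Y46.03
G1 X39.22 Y32.10
M5
G00 X39.99 Y14.40
M3 S540
G1 X14.42 Y8.85 F2304
G1 X22.39 Y33.78
G1 X39.99 Y14.40
M5
G00 X170.99 Y53.19
M3 S540
G1 X115.71 Y46.78 F2304
M5
G00 X41.94 Y98.64
M3 S316
G1 X136.53 Y38.91 F3454
M5
G00 X0.00 Y0.00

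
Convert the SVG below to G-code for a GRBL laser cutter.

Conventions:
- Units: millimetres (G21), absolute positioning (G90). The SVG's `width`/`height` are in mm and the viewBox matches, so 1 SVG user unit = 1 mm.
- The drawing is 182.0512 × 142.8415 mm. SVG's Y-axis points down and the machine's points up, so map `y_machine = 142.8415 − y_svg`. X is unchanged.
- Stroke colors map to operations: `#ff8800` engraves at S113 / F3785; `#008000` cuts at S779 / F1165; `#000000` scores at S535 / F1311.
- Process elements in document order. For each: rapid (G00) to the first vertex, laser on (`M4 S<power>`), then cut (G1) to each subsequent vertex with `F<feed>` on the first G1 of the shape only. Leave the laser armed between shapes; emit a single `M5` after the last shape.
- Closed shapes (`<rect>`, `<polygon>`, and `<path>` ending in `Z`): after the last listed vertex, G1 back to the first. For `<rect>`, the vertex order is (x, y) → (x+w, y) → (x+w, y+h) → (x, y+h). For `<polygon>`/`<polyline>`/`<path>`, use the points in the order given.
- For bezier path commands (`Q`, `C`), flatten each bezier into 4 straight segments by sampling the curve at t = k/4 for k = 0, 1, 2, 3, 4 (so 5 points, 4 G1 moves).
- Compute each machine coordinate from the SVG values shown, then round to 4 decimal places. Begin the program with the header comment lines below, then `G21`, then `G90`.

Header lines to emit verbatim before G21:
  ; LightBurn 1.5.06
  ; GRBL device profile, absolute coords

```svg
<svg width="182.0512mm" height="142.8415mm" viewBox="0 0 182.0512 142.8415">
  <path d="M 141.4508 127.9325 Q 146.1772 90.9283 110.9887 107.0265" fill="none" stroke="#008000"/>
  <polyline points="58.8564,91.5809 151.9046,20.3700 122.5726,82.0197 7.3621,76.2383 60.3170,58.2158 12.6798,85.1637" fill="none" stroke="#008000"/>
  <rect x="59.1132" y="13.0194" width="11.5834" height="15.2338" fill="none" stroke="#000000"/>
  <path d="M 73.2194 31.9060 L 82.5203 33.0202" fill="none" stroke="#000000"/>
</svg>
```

1 u = 1 mm; y_m = 142.8415 − y.

[1] `<path>` quadratic bezier, #008000→cut S779 F1165: (141.4508,14.9090) → (141.3193,30.0922) → (136.1985,38.6376) → (126.0883,40.5452) → (110.9887,35.8150)

[2] `<polyline>` open polyline, #008000→cut S779 F1165: (58.8564,51.2606) → (151.9046,122.4715) → (122.5726,60.8218) → (7.3621,66.6032) → (60.3170,84.6257) → (12.6798,57.6778)

[3] `<rect>` rectangle, #000000→score S535 F1311: (59.1132,129.8221) → (70.6966,129.8221) → (70.6966,114.5883) → (59.1132,114.5883) → (59.1132,129.8221) (closed)

[4] `<path>` line segment, #000000→score S535 F1311: (73.2194,110.9355) → (82.5203,109.8213)

; LightBurn 1.5.06
; GRBL device profile, absolute coords
G21
G90
G00 X141.4508 Y14.9090
M4 S779
G1 X141.3193 Y30.0922 F1165
G1 X136.1985 Y38.6376
G1 X126.0883 Y40.5452
G1 X110.9887 Y35.8150
G00 X58.8564 Y51.2606
M4 S779
G1 X151.9046 Y122.4715 F1165
G1 X122.5726 Y60.8218
G1 X7.3621 Y66.6032
G1 X60.3170 Y84.6257
G1 X12.6798 Y57.6778
G00 X59.1132 Y129.8221
M4 S535
G1 X70.6966 Y129.8221 F1311
G1 X70.6966 Y114.5883
G1 X59.1132 Y114.5883
G1 X59.1132 Y129.8221
G00 X73.2194 Y110.9355
M4 S535
G1 X82.5203 Y109.8213 F1311
M5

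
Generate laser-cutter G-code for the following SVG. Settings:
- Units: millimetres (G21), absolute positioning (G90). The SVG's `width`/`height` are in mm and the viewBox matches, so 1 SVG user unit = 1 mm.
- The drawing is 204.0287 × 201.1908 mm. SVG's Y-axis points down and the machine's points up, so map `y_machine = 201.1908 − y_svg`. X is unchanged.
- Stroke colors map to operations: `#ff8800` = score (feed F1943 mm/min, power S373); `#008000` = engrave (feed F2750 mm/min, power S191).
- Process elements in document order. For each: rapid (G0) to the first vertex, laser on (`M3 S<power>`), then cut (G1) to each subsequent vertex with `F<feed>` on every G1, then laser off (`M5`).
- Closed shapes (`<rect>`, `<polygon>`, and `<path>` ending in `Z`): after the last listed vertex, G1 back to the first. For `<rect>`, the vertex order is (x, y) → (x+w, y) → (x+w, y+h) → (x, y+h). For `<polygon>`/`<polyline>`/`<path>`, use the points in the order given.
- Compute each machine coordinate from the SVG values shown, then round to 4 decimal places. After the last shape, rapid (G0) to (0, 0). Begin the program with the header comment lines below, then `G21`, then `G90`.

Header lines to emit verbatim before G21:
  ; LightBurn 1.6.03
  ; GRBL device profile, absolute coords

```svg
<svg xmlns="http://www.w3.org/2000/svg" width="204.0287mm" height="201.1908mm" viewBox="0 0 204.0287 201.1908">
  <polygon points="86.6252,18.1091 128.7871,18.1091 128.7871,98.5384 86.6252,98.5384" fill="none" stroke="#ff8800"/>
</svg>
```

1 u = 1 mm; y_m = 201.1908 − y.

[1] `<polygon>` rectangle, #ff8800→score S373 F1943: (86.6252,183.0817) → (128.7871,183.0817) → (128.7871,102.6524) → (86.6252,102.6524) → (86.6252,183.0817) (closed)

; LightBurn 1.6.03
; GRBL device profile, absolute coords
G21
G90
G0 X86.6252 Y183.0817
M3 S373
G1 X128.7871 Y183.0817 F1943
G1 X128.7871 Y102.6524 F1943
G1 X86.6252 Y102.6524 F1943
G1 X86.6252 Y183.0817 F1943
M5
G0 X0.0000 Y0.0000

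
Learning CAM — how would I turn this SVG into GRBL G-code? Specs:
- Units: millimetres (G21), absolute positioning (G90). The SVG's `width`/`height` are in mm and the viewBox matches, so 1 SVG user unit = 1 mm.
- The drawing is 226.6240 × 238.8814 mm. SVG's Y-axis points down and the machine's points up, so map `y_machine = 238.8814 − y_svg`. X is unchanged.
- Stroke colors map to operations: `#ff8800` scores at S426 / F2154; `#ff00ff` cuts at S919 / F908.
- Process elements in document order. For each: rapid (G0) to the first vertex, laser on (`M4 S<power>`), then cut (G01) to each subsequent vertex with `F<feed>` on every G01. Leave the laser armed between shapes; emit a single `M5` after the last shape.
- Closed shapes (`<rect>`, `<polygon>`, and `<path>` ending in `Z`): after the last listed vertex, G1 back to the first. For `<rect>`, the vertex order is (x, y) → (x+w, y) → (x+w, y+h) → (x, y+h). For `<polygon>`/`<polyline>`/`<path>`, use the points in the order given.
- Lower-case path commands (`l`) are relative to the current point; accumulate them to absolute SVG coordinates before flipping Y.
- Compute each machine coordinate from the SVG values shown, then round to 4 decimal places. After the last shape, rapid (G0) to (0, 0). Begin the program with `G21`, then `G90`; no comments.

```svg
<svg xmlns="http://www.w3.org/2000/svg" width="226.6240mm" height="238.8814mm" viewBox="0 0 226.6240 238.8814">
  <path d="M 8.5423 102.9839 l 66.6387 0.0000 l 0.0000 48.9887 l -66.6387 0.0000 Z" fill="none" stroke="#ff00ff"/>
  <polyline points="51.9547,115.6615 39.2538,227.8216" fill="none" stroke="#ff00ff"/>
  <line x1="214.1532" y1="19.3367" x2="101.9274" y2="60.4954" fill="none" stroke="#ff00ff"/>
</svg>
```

viewBox `0 0 226.6240 238.8814` with mm width/height → 1 unit = 1 mm. Flip: y_m = 238.8814 − y_svg.

**Shape 1** — `<path>` rectangle, stroke `#ff00ff` → cut (S919, F908). Machine vertices: (8.5423,135.8975) → (75.1810,135.8975) → (75.1810,86.9088) → (8.5423,86.9088) → (8.5423,135.8975). Closed: final G1 returns to the first vertex.

**Shape 2** — `<polyline>` line segment, stroke `#ff00ff` → cut (S919, F908). Machine vertices: (51.9547,123.2199) → (39.2538,11.0598). Open path.

**Shape 3** — `<line>` line segment, stroke `#ff00ff` → cut (S919, F908). Machine vertices: (214.1532,219.5447) → (101.9274,178.3860). Open path.

G21
G90
G0 X8.5423 Y135.8975
M4 S919
G01 X75.1810 Y135.8975 F908
G01 X75.1810 Y86.9088 F908
G01 X8.5423 Y86.9088 F908
G01 X8.5423 Y135.8975 F908
G0 X51.9547 Y123.2199
M4 S919
G01 X39.2538 Y11.0598 F908
G0 X214.1532 Y219.5447
M4 S919
G01 X101.9274 Y178.3860 F908
M5
G0 X0.0000 Y0.0000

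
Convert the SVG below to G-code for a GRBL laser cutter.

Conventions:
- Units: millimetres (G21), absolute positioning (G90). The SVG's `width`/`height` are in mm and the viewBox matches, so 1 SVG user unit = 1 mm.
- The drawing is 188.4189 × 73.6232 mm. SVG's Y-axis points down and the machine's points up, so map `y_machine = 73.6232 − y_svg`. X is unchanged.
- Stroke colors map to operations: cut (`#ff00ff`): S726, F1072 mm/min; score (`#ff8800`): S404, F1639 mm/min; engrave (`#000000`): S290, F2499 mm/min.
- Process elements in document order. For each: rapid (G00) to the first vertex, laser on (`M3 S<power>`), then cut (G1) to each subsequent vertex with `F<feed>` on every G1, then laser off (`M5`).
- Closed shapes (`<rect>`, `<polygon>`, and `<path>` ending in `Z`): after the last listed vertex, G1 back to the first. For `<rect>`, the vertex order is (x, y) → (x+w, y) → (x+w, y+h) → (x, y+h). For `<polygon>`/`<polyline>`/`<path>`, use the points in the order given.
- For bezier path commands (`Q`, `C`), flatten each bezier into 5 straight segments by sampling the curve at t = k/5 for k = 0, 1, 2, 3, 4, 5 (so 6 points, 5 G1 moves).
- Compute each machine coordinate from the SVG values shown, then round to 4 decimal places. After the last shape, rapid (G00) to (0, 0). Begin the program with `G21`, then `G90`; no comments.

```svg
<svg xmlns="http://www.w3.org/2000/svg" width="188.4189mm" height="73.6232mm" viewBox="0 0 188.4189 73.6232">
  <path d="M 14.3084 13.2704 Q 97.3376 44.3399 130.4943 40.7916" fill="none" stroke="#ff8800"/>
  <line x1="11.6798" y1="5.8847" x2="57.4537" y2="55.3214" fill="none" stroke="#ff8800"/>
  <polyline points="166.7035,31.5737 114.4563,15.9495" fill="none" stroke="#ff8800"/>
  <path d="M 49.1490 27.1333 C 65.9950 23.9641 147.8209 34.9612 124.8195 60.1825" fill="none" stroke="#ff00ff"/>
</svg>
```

viewBox `0 0 188.4189 73.6232` with mm width/height → 1 unit = 1 mm. Flip: y_m = 73.6232 − y_svg.

**Shape 1** — `<path>` quadratic bezier, stroke `#ff8800` → score (S404, F1639). Control points (SVG): P0=(14.3084,13.2704), P1=(97.3376,44.3399), P2=(130.4943,40.7916); sampled at t=k/5. Machine vertices: (14.3084,60.3528) → (45.5252,49.3097) → (72.7522,41.0360) → (95.9893,35.5318) → (115.2367,32.7970) → (130.4943,32.8316). Open path.

**Shape 2** — `<line>` line segment, stroke `#ff8800` → score (S404, F1639). Machine vertices: (11.6798,67.7385) → (57.4537,18.3018). Open path.

**Shape 3** — `<polyline>` line segment, stroke `#ff8800` → score (S404, F1639). Machine vertices: (166.7035,42.0495) → (114.4563,57.6737). Open path.

**Shape 4** — `<path>` cubic bezier, stroke `#ff00ff` → cut (S726, F1072). Control points (SVG): P0=(49.1490,27.1333), P1=(65.9950,23.9641), P2=(147.8209,34.9612), P3=(124.8195,60.1825); sampled at t=k/5. Machine vertices: (49.1490,46.4899) → (65.6957,46.6910) → (89.6869,43.4894) → (112.9717,36.8823) → (127.3995,26.8670) → (124.8195,13.4407). Open path.

G21
G90
G00 X14.3084 Y60.3528
M3 S404
G1 X45.5252 Y49.3097 F1639
G1 X72.7522 Y41.0360 F1639
G1 X95.9893 Y35.5318 F1639
G1 X115.2367 Y32.7970 F1639
G1 X130.4943 Y32.8316 F1639
M5
G00 X11.6798 Y67.7385
M3 S404
G1 X57.4537 Y18.3018 F1639
M5
G00 X166.7035 Y42.0495
M3 S404
G1 X114.4563 Y57.6737 F1639
M5
G00 X49.1490 Y46.4899
M3 S726
G1 X65.6957 Y46.6910 F1072
G1 X89.6869 Y43.4894 F1072
G1 X112.9717 Y36.8823 F1072
G1 X127.3995 Y26.8670 F1072
G1 X124.8195 Y13.4407 F1072
M5
G00 X0.0000 Y0.0000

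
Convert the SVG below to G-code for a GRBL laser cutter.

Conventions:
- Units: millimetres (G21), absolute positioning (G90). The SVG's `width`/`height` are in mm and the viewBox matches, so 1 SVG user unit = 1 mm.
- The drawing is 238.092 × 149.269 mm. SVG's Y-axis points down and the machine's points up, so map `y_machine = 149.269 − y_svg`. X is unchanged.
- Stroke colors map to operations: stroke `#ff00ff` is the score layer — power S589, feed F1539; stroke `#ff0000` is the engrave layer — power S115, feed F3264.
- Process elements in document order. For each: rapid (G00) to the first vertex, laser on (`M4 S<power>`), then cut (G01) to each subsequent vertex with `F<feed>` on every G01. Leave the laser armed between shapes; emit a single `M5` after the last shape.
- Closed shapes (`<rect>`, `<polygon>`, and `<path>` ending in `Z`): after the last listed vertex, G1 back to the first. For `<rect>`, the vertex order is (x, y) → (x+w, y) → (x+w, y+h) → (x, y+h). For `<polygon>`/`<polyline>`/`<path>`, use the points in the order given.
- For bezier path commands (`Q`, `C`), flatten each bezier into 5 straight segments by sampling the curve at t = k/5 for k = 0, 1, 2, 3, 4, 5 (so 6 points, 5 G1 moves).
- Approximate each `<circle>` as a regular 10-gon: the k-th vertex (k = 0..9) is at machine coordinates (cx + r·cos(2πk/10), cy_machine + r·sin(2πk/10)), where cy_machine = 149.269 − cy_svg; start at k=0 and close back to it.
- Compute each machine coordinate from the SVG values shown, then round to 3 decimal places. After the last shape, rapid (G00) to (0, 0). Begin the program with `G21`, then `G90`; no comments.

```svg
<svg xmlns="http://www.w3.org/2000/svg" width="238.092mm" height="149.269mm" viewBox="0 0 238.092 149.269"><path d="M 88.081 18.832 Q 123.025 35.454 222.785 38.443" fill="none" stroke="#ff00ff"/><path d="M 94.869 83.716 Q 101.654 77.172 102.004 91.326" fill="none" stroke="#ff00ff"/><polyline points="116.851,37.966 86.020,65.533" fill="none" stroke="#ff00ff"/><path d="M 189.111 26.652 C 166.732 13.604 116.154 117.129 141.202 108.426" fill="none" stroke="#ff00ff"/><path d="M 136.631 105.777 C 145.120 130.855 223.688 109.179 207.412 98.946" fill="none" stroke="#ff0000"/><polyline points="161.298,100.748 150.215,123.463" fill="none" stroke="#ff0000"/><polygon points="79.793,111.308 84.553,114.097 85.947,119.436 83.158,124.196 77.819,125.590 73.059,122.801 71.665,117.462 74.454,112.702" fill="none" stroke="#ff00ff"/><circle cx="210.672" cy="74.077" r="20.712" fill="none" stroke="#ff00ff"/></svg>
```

G21
G90
G00 X88.081 Y130.437
M4 S589
G01 X104.651 Y124.334 F1539
G01 X126.407 Y119.321 F1539
G01 X153.348 Y115.398 F1539
G01 X185.474 Y112.567 F1539
G01 X222.785 Y110.826 F1539
G00 X94.869 Y65.553
M4 S589
G01 X97.326 Y67.343 F1539
G01 X99.267 Y67.477 F1539
G01 X100.694 Y65.955 F1539
G01 X101.607 Y62.777 F1539
G01 X102.004 Y57.943 F1539
G00 X116.851 Y111.303
M4 S589
G01 X86.020 Y83.736 F1539
G00 X189.111 Y122.617
M4 S589
G01 X173.130 Y118.287 F1539
G01 X155.365 Y96.963 F1539
G01 X140.800 Y69.626 F1539
G01 X134.418 Y47.258 F1539
G01 X141.202 Y40.843 F1539
G00 X136.631 Y43.492
M4 S115
G01 X148.814 Y33.590 F3264
G01 X169.901 Y32.116 F3264
G01 X191.973 Y36.275 F3264
G01 X207.116 Y43.276 F3264
G01 X207.412 Y50.323 F3264
G00 X161.298 Y48.521
M4 S115
G01 X150.215 Y25.806 F3264
G00 X79.793 Y37.961
M4 S589
G01 X84.553 Y35.172 F1539
G01 X85.947 Y29.833 F1539
G01 X83.158 Y25.073 F1539
G01 X77.819 Y23.679 F1539
G01 X73.059 Y26.468 F1539
G01 X71.665 Y31.807 F1539
G01 X74.454 Y36.567 F1539
G01 X79.793 Y37.961 F1539
G00 X231.384 Y75.192
M4 S589
G01 X227.428 Y87.366 F1539
G01 X217.072 Y94.890 F1539
G01 X204.272 Y94.890 F1539
G01 X193.916 Y87.366 F1539
G01 X189.960 Y75.192 F1539
G01 X193.916 Y63.018 F1539
G01 X204.272 Y55.494 F1539
G01 X217.072 Y55.494 F1539
G01 X227.428 Y63.018 F1539
G01 X231.384 Y75.192 F1539
M5
G00 X0.000 Y0.000

viewBox `0 0 238.092 149.269` with mm width/height → 1 unit = 1 mm. Flip: y_m = 149.269 − y_svg.

**Shape 1** — `<path>` quadratic bezier, stroke `#ff00ff` → score (S589, F1539). Control points (SVG): P0=(88.081,18.832), P1=(123.025,35.454), P2=(222.785,38.443); sampled at t=k/5. Machine vertices: (88.081,130.437) → (104.651,124.334) → (126.407,119.321) → (153.348,115.398) → (185.474,112.567) → (222.785,110.826). Open path.

**Shape 2** — `<path>` quadratic bezier, stroke `#ff00ff` → score (S589, F1539). Control points (SVG): P0=(94.869,83.716), P1=(101.654,77.172), P2=(102.004,91.326); sampled at t=k/5. Machine vertices: (94.869,65.553) → (97.326,67.343) → (99.267,67.477) → (100.694,65.955) → (101.607,62.777) → (102.004,57.943). Open path.

**Shape 3** — `<polyline>` line segment, stroke `#ff00ff` → score (S589, F1539). Machine vertices: (116.851,111.303) → (86.020,83.736). Open path.

**Shape 4** — `<path>` cubic bezier, stroke `#ff00ff` → score (S589, F1539). Control points (SVG): P0=(189.111,26.652), P1=(166.732,13.604), P2=(116.154,117.129), P3=(141.202,108.426); sampled at t=k/5. Machine vertices: (189.111,122.617) → (173.130,118.287) → (155.365,96.963) → (140.800,69.626) → (134.418,47.258) → (141.202,40.843). Open path.

**Shape 5** — `<path>` cubic bezier, stroke `#ff0000` → engrave (S115, F3264). Control points (SVG): P0=(136.631,105.777), P1=(145.120,130.855), P2=(223.688,109.179), P3=(207.412,98.946); sampled at t=k/5. Machine vertices: (136.631,43.492) → (148.814,33.590) → (169.901,32.116) → (191.973,36.275) → (207.116,43.276) → (207.412,50.323). Open path.

**Shape 6** — `<polyline>` line segment, stroke `#ff0000` → engrave (S115, F3264). Machine vertices: (161.298,48.521) → (150.215,25.806). Open path.

**Shape 7** — `<polygon>` regular polygon, stroke `#ff00ff` → score (S589, F1539). Machine vertices: (79.793,37.961) → (84.553,35.172) → (85.947,29.833) → (83.158,25.073) → (77.819,23.679) → (73.059,26.468) → (71.665,31.807) → (74.454,36.567) → (79.793,37.961). Closed: final G1 returns to the first vertex.

**Shape 8** — `<circle>` circle, stroke `#ff00ff` → score (S589, F1539). Machine vertices: (231.384,75.192) → (227.428,87.366) → (217.072,94.890) → (204.272,94.890) → (193.916,87.366) → (189.960,75.192) → (193.916,63.018) → (204.272,55.494) → (217.072,55.494) → (227.428,63.018) → (231.384,75.192). Closed: final G1 returns to the first vertex.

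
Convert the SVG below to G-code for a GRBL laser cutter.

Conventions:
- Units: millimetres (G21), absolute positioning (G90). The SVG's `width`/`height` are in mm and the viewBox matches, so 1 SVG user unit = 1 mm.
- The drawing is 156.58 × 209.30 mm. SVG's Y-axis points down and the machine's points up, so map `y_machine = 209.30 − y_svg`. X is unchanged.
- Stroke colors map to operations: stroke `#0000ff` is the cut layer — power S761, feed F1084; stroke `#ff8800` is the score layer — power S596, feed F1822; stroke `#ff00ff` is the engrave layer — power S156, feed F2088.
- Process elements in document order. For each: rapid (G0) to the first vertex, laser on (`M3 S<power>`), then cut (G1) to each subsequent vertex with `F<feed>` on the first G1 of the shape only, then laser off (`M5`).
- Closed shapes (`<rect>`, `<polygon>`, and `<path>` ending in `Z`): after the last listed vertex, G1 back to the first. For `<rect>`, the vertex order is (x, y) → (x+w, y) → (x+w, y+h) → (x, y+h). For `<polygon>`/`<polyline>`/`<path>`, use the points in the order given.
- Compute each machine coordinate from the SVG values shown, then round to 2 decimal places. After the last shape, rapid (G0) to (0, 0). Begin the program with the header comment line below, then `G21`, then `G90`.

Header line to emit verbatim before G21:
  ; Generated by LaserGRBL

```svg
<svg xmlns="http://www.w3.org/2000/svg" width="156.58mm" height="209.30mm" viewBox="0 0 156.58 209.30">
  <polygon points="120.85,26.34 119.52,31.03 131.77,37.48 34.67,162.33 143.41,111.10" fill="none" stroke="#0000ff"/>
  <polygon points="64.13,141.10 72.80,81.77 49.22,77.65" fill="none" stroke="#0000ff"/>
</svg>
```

Since the viewBox matches the mm dimensions, user units are millimetres directly. The only transform is the Y-flip y_m = 209.30 − y_svg.

Shape 1 is a closed polygon drawn with `<polygon>`. Its stroke #0000ff means cut at S761, F1084. After flipping Y the toolpath is (120.85,182.96) → (119.52,178.27) → (131.77,171.82) → (34.67,46.97) → (143.41,98.20) → (120.85,182.96), returning to the start.

Shape 2 is a closed polygon drawn with `<polygon>`. Its stroke #0000ff means cut at S761, F1084. After flipping Y the toolpath is (64.13,68.20) → (72.80,127.53) → (49.22,131.65) → (64.13,68.20), returning to the start.

; Generated by LaserGRBL
G21
G90
G0 X120.85 Y182.96
M3 S761
G1 X119.52 Y178.27 F1084
G1 X131.77 Y171.82
G1 X34.67 Y46.97
G1 X143.41 Y98.20
G1 X120.85 Y182.96
M5
G0 X64.13 Y68.20
M3 S761
G1 X72.80 Y127.53 F1084
G1 X49.22 Y131.65
G1 X64.13 Y68.20
M5
G0 X0.00 Y0.00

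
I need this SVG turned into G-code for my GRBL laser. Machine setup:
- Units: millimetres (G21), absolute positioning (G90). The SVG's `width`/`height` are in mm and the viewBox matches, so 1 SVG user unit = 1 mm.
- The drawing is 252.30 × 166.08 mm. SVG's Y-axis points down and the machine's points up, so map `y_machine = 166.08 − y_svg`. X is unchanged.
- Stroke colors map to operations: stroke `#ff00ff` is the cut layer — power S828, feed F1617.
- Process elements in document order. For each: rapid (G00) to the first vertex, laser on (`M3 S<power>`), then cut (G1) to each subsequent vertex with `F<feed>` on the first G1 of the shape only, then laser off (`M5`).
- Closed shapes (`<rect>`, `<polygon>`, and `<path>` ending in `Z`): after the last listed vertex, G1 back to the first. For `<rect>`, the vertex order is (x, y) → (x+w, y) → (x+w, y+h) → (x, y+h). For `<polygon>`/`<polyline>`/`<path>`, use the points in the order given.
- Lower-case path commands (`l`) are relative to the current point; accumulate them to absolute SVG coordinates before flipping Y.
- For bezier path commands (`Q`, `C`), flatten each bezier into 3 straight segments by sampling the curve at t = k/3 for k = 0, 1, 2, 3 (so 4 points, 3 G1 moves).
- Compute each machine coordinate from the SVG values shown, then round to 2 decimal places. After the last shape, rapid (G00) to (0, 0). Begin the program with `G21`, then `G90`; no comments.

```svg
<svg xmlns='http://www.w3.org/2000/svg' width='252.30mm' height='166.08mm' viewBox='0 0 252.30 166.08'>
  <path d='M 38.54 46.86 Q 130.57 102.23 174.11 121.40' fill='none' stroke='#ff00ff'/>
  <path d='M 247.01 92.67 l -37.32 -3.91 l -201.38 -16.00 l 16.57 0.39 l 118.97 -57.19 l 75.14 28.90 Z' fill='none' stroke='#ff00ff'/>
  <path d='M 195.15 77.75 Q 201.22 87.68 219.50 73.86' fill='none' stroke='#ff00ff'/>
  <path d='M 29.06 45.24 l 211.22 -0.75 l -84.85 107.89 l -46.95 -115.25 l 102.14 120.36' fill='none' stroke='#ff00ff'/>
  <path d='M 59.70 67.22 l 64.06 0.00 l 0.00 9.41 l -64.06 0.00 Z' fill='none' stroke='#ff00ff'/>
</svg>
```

1 u = 1 mm; y_m = 166.08 − y.

[1] `<path>` quadratic bezier, #ff00ff→cut S828 F1617: (38.54,119.22) → (94.51,86.33) → (139.70,61.48) → (174.11,44.68)

[2] `<path>` closed polygon, #ff00ff→cut S828 F1617: (247.01,73.41) → (209.69,77.32) → (8.31,93.32) → (24.88,92.93) → (143.85,150.12) → (218.99,121.22) → (247.01,73.41) (closed)

[3] `<path>` quadratic bezier, #ff00ff→cut S828 F1617: (195.15,88.33) → (200.55,84.35) → (208.67,85.65) → (219.50,92.22)

[4] `<path>` open polyline, #ff00ff→cut S828 F1617: (29.06,120.84) → (240.28,121.59) → (155.43,13.70) → (108.48,128.95) → (210.62,8.59)

[5] `<path>` rectangle, #ff00ff→cut S828 F1617: (59.70,98.86) → (123.76,98.86) → (123.76,89.45) → (59.70,89.45) → (59.70,98.86) (closed)

G21
G90
G00 X38.54 Y119.22
M3 S828
G1 X94.51 Y86.33 F1617
G1 X139.70 Y61.48
G1 X174.11 Y44.68
M5
G00 X247.01 Y73.41
M3 S828
G1 X209.69 Y77.32 F1617
G1 X8.31 Y93.32
G1 X24.88 Y92.93
G1 X143.85 Y150.12
G1 X218.99 Y121.22
G1 X247.01 Y73.41
M5
G00 X195.15 Y88.33
M3 S828
G1 X200.55 Y84.35 F1617
G1 X208.67 Y85.65
G1 X219.50 Y92.22
M5
G00 X29.06 Y120.84
M3 S828
G1 X240.28 Y121.59 F1617
G1 X155.43 Y13.70
G1 X108.48 Y128.95
G1 X210.62 Y8.59
M5
G00 X59.70 Y98.86
M3 S828
G1 X123.76 Y98.86 F1617
G1 X123.76 Y89.45
G1 X59.70 Y89.45
G1 X59.70 Y98.86
M5
G00 X0.00 Y0.00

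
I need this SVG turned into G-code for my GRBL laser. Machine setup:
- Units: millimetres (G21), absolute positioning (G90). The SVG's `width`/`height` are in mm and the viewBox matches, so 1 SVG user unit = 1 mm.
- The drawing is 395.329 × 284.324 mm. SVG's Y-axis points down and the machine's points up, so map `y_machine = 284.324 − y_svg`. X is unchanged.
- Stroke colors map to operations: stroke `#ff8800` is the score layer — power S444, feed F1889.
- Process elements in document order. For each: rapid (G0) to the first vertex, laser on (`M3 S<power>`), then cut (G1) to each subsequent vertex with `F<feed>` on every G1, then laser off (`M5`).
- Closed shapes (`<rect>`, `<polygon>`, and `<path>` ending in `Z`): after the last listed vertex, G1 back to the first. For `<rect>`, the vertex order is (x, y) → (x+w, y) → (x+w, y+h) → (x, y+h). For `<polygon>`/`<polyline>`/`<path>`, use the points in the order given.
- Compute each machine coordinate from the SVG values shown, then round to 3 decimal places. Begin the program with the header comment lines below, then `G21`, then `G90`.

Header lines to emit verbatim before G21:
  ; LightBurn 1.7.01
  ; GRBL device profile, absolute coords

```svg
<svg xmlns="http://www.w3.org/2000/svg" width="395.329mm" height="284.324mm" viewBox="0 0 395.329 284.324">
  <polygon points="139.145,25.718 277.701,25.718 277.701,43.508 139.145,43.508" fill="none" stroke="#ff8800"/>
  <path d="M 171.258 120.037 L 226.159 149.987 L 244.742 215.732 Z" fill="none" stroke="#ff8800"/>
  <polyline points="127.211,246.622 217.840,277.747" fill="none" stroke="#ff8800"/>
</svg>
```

; LightBurn 1.7.01
; GRBL device profile, absolute coords
G21
G90
G0 X139.145 Y258.606
M3 S444
G1 X277.701 Y258.606 F1889
G1 X277.701 Y240.816 F1889
G1 X139.145 Y240.816 F1889
G1 X139.145 Y258.606 F1889
M5
G0 X171.258 Y164.287
M3 S444
G1 X226.159 Y134.337 F1889
G1 X244.742 Y68.592 F1889
G1 X171.258 Y164.287 F1889
M5
G0 X127.211 Y37.702
M3 S444
G1 X217.840 Y6.577 F1889
M5

viewBox `0 0 395.329 284.324` with mm width/height → 1 unit = 1 mm. Flip: y_m = 284.324 − y_svg.

**Shape 1** — `<polygon>` rectangle, stroke `#ff8800` → score (S444, F1889). Machine vertices: (139.145,258.606) → (277.701,258.606) → (277.701,240.816) → (139.145,240.816) → (139.145,258.606). Closed: final G1 returns to the first vertex.

**Shape 2** — `<path>` closed polygon, stroke `#ff8800` → score (S444, F1889). Machine vertices: (171.258,164.287) → (226.159,134.337) → (244.742,68.592) → (171.258,164.287). Closed: final G1 returns to the first vertex.

**Shape 3** — `<polyline>` line segment, stroke `#ff8800` → score (S444, F1889). Machine vertices: (127.211,37.702) → (217.840,6.577). Open path.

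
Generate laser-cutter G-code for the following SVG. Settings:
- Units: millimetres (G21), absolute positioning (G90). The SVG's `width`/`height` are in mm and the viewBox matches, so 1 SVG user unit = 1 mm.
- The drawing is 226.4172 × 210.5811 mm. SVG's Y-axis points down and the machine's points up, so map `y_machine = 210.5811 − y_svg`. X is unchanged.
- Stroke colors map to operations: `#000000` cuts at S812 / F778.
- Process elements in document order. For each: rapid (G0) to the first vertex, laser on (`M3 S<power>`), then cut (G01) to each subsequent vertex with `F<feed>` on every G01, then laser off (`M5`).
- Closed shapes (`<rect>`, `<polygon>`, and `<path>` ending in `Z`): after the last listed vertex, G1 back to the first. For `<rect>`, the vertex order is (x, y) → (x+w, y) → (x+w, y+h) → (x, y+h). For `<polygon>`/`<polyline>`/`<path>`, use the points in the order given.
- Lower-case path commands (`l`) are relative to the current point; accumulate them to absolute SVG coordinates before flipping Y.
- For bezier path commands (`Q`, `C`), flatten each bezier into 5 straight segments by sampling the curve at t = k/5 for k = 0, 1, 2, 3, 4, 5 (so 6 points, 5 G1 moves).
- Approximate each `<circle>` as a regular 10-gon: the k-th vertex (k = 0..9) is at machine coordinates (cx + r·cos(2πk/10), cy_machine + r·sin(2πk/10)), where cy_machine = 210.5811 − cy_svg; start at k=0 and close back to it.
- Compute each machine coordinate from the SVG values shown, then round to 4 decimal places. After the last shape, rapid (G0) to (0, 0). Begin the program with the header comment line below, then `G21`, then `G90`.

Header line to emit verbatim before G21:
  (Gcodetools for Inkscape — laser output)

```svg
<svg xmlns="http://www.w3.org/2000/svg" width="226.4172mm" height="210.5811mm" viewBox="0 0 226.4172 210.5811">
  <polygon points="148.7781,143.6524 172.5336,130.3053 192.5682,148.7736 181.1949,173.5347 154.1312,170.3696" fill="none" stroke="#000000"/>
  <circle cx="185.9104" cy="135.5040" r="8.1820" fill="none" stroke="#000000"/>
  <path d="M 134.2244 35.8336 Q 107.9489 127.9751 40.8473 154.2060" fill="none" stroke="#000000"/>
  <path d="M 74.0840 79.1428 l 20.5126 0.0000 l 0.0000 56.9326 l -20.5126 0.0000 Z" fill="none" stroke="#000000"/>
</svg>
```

(Gcodetools for Inkscape — laser output)
G21
G90
G0 X148.7781 Y66.9287
M3 S812
G01 X172.5336 Y80.2758 F778
G01 X192.5682 Y61.8075 F778
G01 X181.1949 Y37.0464 F778
G01 X154.1312 Y40.2115 F778
G01 X148.7781 Y66.9287 F778
M5
G0 X194.0924 Y75.0771
M3 S812
G01 X192.5298 Y79.8864 F778
G01 X188.4388 Y82.8586 F778
G01 X183.3820 Y82.8586 F778
G01 X179.2910 Y79.8864 F778
G01 X177.7284 Y75.0771 F778
G01 X179.2910 Y70.2678 F778
G01 X183.3820 Y67.2956 F778
G01 X188.4388 Y67.2956 F778
G01 X192.5298 Y70.2678 F778
G01 X194.0924 Y75.0771 F778
M5
G0 X134.2244 Y174.7475
M3 S812
G01 X122.0812 Y140.5273 F778
G01 X106.6718 Y111.5800 F778
G01 X87.9964 Y87.9055 F778
G01 X66.0549 Y69.5039 F778
G01 X40.8473 Y56.3751 F778
M5
G0 X74.0840 Y131.4383
M3 S812
G01 X94.5966 Y131.4383 F778
G01 X94.5966 Y74.5057 F778
G01 X74.0840 Y74.5057 F778
G01 X74.0840 Y131.4383 F778
M5
G0 X0.0000 Y0.0000

viewBox `0 0 226.4172 210.5811` with mm width/height → 1 unit = 1 mm. Flip: y_m = 210.5811 − y_svg.

**Shape 1** — `<polygon>` regular polygon, stroke `#000000` → cut (S812, F778). Machine vertices: (148.7781,66.9287) → (172.5336,80.2758) → (192.5682,61.8075) → (181.1949,37.0464) → (154.1312,40.2115) → (148.7781,66.9287). Closed: final G1 returns to the first vertex.

**Shape 2** — `<circle>` circle, stroke `#000000` → cut (S812, F778). Machine vertices: (194.0924,75.0771) → (192.5298,79.8864) → (188.4388,82.8586) → (183.3820,82.8586) → (179.2910,79.8864) → (177.7284,75.0771) → (179.2910,70.2678) → (183.3820,67.2956) → (188.4388,67.2956) → (192.5298,70.2678) → (194.0924,75.0771). Closed: final G1 returns to the first vertex.

**Shape 3** — `<path>` quadratic bezier, stroke `#000000` → cut (S812, F778). Control points (SVG): P0=(134.2244,35.8336), P1=(107.9489,127.9751), P2=(40.8473,154.2060); sampled at t=k/5. Machine vertices: (134.2244,174.7475) → (122.0812,140.5273) → (106.6718,111.5800) → (87.9964,87.9055) → (66.0549,69.5039) → (40.8473,56.3751). Open path.

**Shape 4** — `<path>` rectangle, stroke `#000000` → cut (S812, F778). Machine vertices: (74.0840,131.4383) → (94.5966,131.4383) → (94.5966,74.5057) → (74.0840,74.5057) → (74.0840,131.4383). Closed: final G1 returns to the first vertex.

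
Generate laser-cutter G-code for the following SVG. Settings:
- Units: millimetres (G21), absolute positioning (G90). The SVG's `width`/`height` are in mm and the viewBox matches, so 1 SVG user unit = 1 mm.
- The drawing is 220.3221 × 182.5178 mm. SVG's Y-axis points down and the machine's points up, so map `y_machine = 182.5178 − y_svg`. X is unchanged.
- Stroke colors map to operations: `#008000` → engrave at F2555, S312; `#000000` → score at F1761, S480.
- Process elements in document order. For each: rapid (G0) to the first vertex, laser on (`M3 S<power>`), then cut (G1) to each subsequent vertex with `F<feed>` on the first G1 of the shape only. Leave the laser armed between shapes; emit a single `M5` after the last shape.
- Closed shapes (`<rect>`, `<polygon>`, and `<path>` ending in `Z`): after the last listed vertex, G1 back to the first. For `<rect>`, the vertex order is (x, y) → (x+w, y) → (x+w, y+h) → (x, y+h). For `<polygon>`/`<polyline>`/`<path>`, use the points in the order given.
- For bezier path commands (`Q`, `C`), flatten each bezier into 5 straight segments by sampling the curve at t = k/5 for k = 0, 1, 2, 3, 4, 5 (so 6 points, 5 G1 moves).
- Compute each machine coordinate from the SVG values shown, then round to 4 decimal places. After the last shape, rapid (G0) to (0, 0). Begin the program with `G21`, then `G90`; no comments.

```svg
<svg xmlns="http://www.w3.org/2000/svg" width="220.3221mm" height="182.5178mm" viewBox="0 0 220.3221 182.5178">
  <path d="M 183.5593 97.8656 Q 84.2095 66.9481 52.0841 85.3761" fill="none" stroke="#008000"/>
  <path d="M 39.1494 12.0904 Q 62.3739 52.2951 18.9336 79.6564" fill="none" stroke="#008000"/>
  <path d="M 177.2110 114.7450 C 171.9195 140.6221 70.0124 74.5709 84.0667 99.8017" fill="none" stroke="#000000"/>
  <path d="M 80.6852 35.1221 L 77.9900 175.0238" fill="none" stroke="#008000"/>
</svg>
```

G21
G90
G0 X183.5593 Y84.6522
M3 S312
G1 X146.5084 Y95.0454 F2555
G1 X114.8354 Y101.4909
G1 X88.5403 Y103.9888
G1 X67.6232 Y102.5391
G1 X52.0841 Y97.1417
G0 X39.1494 Y170.4274
M3 S312
G1 X45.7726 Y154.8593 F2555
G1 X47.0626 Y140.3186
G1 X43.0195 Y126.8054
G1 X33.6431 Y114.3197
G1 X18.9336 Y102.8614
G0 X177.2110 Y67.7728
M3 S480
G1 X164.1428 Y61.8123 F1761
G1 X138.0906 Y69.1204
G1 X109.2581 Y80.9032
G1 X87.8489 Y88.3664
G1 X84.0667 Y82.7161
G0 X80.6852 Y147.3957
M3 S312
G1 X77.9900 Y7.4940 F2555
M5
G0 X0.0000 Y0.0000

1 u = 1 mm; y_m = 182.5178 − y.

[1] `<path>` quadratic bezier, #008000→engrave S312 F2555: (183.5593,84.6522) → (146.5084,95.0454) → (114.8354,101.4909) → (88.5403,103.9888) → (67.6232,102.5391) → (52.0841,97.1417)

[2] `<path>` quadratic bezier, #008000→engrave S312 F2555: (39.1494,170.4274) → (45.7726,154.8593) → (47.0626,140.3186) → (43.0195,126.8054) → (33.6431,114.3197) → (18.9336,102.8614)

[3] `<path>` cubic bezier, #000000→score S480 F1761: (177.2110,67.7728) → (164.1428,61.8123) → (138.0906,69.1204) → (109.2581,80.9032) → (87.8489,88.3664) → (84.0667,82.7161)

[4] `<path>` line segment, #008000→engrave S312 F2555: (80.6852,147.3957) → (77.9900,7.4940)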